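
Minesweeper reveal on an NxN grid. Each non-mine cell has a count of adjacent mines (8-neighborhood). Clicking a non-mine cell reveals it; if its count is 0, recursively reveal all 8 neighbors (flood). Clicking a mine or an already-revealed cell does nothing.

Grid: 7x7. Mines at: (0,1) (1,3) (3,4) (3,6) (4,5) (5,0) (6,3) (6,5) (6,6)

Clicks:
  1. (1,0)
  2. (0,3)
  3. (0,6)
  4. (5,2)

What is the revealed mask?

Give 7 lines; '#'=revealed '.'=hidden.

Click 1 (1,0) count=1: revealed 1 new [(1,0)] -> total=1
Click 2 (0,3) count=1: revealed 1 new [(0,3)] -> total=2
Click 3 (0,6) count=0: revealed 9 new [(0,4) (0,5) (0,6) (1,4) (1,5) (1,6) (2,4) (2,5) (2,6)] -> total=11
Click 4 (5,2) count=1: revealed 1 new [(5,2)] -> total=12

Answer: ...####
#...###
....###
.......
.......
..#....
.......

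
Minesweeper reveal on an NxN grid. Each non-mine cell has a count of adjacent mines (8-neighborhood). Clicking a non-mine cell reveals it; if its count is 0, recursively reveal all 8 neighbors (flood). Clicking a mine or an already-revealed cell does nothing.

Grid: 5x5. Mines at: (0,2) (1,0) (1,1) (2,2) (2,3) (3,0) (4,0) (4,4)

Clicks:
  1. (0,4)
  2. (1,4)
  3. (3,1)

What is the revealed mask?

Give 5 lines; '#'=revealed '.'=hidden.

Click 1 (0,4) count=0: revealed 4 new [(0,3) (0,4) (1,3) (1,4)] -> total=4
Click 2 (1,4) count=1: revealed 0 new [(none)] -> total=4
Click 3 (3,1) count=3: revealed 1 new [(3,1)] -> total=5

Answer: ...##
...##
.....
.#...
.....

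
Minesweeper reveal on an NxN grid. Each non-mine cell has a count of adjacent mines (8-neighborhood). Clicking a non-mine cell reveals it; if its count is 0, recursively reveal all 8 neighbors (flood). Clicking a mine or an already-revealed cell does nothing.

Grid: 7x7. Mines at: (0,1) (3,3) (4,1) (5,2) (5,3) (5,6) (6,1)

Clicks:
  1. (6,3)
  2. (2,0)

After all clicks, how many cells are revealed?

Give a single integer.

Click 1 (6,3) count=2: revealed 1 new [(6,3)] -> total=1
Click 2 (2,0) count=0: revealed 9 new [(1,0) (1,1) (1,2) (2,0) (2,1) (2,2) (3,0) (3,1) (3,2)] -> total=10

Answer: 10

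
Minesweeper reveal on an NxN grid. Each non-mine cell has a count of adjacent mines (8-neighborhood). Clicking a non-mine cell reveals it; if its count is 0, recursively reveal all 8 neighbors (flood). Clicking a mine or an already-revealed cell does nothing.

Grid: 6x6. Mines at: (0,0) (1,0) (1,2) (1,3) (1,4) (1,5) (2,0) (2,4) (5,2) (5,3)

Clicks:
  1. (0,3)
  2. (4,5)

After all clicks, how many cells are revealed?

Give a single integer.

Answer: 7

Derivation:
Click 1 (0,3) count=3: revealed 1 new [(0,3)] -> total=1
Click 2 (4,5) count=0: revealed 6 new [(3,4) (3,5) (4,4) (4,5) (5,4) (5,5)] -> total=7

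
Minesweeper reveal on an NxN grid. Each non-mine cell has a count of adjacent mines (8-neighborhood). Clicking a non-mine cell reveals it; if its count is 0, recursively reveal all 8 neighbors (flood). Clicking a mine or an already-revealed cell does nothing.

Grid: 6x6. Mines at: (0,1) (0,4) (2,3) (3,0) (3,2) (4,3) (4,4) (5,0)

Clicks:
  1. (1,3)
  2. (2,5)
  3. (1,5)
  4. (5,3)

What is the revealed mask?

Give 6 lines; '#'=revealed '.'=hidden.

Click 1 (1,3) count=2: revealed 1 new [(1,3)] -> total=1
Click 2 (2,5) count=0: revealed 6 new [(1,4) (1,5) (2,4) (2,5) (3,4) (3,5)] -> total=7
Click 3 (1,5) count=1: revealed 0 new [(none)] -> total=7
Click 4 (5,3) count=2: revealed 1 new [(5,3)] -> total=8

Answer: ......
...###
....##
....##
......
...#..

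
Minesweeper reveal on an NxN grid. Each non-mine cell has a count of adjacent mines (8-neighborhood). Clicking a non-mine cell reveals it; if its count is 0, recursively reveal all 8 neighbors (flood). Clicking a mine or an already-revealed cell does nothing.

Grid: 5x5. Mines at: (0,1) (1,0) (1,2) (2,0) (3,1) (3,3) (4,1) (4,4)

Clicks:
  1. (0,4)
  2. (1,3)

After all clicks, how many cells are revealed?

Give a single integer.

Answer: 6

Derivation:
Click 1 (0,4) count=0: revealed 6 new [(0,3) (0,4) (1,3) (1,4) (2,3) (2,4)] -> total=6
Click 2 (1,3) count=1: revealed 0 new [(none)] -> total=6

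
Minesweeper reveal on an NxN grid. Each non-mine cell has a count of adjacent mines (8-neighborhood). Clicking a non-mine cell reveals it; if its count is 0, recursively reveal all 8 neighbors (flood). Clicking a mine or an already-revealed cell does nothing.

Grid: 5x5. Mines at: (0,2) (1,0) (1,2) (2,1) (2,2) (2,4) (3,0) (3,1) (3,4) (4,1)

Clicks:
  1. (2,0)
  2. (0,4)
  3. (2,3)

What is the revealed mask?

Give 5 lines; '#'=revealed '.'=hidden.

Answer: ...##
...##
#..#.
.....
.....

Derivation:
Click 1 (2,0) count=4: revealed 1 new [(2,0)] -> total=1
Click 2 (0,4) count=0: revealed 4 new [(0,3) (0,4) (1,3) (1,4)] -> total=5
Click 3 (2,3) count=4: revealed 1 new [(2,3)] -> total=6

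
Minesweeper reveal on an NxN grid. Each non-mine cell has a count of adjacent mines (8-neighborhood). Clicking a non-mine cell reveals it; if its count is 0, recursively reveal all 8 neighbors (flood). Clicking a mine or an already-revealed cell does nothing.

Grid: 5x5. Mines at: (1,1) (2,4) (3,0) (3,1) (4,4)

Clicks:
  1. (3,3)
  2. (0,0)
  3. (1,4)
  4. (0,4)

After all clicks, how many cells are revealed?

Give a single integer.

Answer: 8

Derivation:
Click 1 (3,3) count=2: revealed 1 new [(3,3)] -> total=1
Click 2 (0,0) count=1: revealed 1 new [(0,0)] -> total=2
Click 3 (1,4) count=1: revealed 1 new [(1,4)] -> total=3
Click 4 (0,4) count=0: revealed 5 new [(0,2) (0,3) (0,4) (1,2) (1,3)] -> total=8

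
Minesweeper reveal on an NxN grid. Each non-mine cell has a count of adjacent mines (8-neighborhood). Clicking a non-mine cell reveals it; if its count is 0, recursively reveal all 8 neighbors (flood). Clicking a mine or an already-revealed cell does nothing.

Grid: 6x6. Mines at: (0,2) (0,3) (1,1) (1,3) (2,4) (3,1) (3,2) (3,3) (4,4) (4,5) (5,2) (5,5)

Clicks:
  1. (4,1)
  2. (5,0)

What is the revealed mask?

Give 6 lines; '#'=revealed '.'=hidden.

Click 1 (4,1) count=3: revealed 1 new [(4,1)] -> total=1
Click 2 (5,0) count=0: revealed 3 new [(4,0) (5,0) (5,1)] -> total=4

Answer: ......
......
......
......
##....
##....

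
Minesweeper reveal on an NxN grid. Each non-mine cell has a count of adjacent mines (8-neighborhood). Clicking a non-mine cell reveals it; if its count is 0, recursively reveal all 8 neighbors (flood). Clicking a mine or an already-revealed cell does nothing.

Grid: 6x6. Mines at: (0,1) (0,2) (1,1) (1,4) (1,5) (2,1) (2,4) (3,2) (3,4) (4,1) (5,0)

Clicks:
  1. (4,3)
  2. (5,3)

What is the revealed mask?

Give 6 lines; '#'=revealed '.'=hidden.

Click 1 (4,3) count=2: revealed 1 new [(4,3)] -> total=1
Click 2 (5,3) count=0: revealed 7 new [(4,2) (4,4) (4,5) (5,2) (5,3) (5,4) (5,5)] -> total=8

Answer: ......
......
......
......
..####
..####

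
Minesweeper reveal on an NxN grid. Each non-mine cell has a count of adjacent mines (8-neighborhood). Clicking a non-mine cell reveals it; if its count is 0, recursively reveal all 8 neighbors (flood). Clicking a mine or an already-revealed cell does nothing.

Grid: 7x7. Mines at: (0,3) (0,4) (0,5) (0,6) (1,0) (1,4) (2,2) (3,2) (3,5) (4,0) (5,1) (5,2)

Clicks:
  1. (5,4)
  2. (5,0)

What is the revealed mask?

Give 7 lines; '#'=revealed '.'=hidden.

Click 1 (5,4) count=0: revealed 12 new [(4,3) (4,4) (4,5) (4,6) (5,3) (5,4) (5,5) (5,6) (6,3) (6,4) (6,5) (6,6)] -> total=12
Click 2 (5,0) count=2: revealed 1 new [(5,0)] -> total=13

Answer: .......
.......
.......
.......
...####
#..####
...####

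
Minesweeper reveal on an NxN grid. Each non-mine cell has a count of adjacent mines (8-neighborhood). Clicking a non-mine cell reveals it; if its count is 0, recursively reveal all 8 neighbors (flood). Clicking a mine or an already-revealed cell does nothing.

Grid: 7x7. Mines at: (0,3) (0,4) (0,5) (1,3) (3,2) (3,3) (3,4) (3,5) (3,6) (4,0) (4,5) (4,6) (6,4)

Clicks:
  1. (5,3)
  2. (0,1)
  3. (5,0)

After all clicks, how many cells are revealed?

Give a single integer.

Click 1 (5,3) count=1: revealed 1 new [(5,3)] -> total=1
Click 2 (0,1) count=0: revealed 11 new [(0,0) (0,1) (0,2) (1,0) (1,1) (1,2) (2,0) (2,1) (2,2) (3,0) (3,1)] -> total=12
Click 3 (5,0) count=1: revealed 1 new [(5,0)] -> total=13

Answer: 13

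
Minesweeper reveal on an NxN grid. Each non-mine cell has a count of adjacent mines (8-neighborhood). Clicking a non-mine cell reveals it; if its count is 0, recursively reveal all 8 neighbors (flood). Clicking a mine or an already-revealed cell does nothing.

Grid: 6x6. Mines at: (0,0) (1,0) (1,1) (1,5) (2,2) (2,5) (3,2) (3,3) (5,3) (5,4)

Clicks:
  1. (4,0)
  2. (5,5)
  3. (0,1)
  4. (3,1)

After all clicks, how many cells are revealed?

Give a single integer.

Click 1 (4,0) count=0: revealed 10 new [(2,0) (2,1) (3,0) (3,1) (4,0) (4,1) (4,2) (5,0) (5,1) (5,2)] -> total=10
Click 2 (5,5) count=1: revealed 1 new [(5,5)] -> total=11
Click 3 (0,1) count=3: revealed 1 new [(0,1)] -> total=12
Click 4 (3,1) count=2: revealed 0 new [(none)] -> total=12

Answer: 12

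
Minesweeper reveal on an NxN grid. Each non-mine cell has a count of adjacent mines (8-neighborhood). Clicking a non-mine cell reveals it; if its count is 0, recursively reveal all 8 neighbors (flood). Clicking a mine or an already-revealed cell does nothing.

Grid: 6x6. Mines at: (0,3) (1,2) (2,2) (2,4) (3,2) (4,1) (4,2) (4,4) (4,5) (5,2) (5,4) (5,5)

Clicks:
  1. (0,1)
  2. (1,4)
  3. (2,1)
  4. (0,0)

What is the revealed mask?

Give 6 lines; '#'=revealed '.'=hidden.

Click 1 (0,1) count=1: revealed 1 new [(0,1)] -> total=1
Click 2 (1,4) count=2: revealed 1 new [(1,4)] -> total=2
Click 3 (2,1) count=3: revealed 1 new [(2,1)] -> total=3
Click 4 (0,0) count=0: revealed 6 new [(0,0) (1,0) (1,1) (2,0) (3,0) (3,1)] -> total=9

Answer: ##....
##..#.
##....
##....
......
......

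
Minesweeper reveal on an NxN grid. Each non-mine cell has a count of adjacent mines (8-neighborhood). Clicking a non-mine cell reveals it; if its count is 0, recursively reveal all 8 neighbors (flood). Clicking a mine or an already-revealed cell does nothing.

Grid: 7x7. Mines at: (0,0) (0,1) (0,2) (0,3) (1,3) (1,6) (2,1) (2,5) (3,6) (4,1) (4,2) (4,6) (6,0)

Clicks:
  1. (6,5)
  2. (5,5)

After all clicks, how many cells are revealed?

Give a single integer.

Click 1 (6,5) count=0: revealed 18 new [(3,3) (3,4) (3,5) (4,3) (4,4) (4,5) (5,1) (5,2) (5,3) (5,4) (5,5) (5,6) (6,1) (6,2) (6,3) (6,4) (6,5) (6,6)] -> total=18
Click 2 (5,5) count=1: revealed 0 new [(none)] -> total=18

Answer: 18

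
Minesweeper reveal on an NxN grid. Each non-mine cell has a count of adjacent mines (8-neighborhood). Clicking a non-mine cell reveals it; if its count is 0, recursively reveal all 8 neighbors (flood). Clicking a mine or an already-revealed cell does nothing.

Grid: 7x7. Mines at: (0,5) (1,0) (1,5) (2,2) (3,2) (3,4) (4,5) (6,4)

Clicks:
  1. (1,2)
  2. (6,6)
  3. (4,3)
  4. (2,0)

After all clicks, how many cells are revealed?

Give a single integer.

Click 1 (1,2) count=1: revealed 1 new [(1,2)] -> total=1
Click 2 (6,6) count=0: revealed 4 new [(5,5) (5,6) (6,5) (6,6)] -> total=5
Click 3 (4,3) count=2: revealed 1 new [(4,3)] -> total=6
Click 4 (2,0) count=1: revealed 1 new [(2,0)] -> total=7

Answer: 7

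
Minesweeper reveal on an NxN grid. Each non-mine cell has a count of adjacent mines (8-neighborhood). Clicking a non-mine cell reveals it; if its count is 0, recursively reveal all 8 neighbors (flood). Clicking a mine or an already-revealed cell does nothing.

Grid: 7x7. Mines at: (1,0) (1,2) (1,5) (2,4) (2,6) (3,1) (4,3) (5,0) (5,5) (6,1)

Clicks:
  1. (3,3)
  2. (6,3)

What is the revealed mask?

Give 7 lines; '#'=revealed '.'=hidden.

Answer: .......
.......
.......
...#...
.......
..###..
..###..

Derivation:
Click 1 (3,3) count=2: revealed 1 new [(3,3)] -> total=1
Click 2 (6,3) count=0: revealed 6 new [(5,2) (5,3) (5,4) (6,2) (6,3) (6,4)] -> total=7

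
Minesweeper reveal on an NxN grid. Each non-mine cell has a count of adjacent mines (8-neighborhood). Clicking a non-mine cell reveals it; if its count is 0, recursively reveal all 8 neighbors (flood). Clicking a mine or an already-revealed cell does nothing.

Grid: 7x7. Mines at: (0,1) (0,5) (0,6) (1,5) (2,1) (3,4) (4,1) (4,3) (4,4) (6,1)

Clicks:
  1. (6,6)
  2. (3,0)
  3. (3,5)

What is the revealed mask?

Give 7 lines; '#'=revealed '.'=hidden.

Click 1 (6,6) count=0: revealed 16 new [(2,5) (2,6) (3,5) (3,6) (4,5) (4,6) (5,2) (5,3) (5,4) (5,5) (5,6) (6,2) (6,3) (6,4) (6,5) (6,6)] -> total=16
Click 2 (3,0) count=2: revealed 1 new [(3,0)] -> total=17
Click 3 (3,5) count=2: revealed 0 new [(none)] -> total=17

Answer: .......
.......
.....##
#....##
.....##
..#####
..#####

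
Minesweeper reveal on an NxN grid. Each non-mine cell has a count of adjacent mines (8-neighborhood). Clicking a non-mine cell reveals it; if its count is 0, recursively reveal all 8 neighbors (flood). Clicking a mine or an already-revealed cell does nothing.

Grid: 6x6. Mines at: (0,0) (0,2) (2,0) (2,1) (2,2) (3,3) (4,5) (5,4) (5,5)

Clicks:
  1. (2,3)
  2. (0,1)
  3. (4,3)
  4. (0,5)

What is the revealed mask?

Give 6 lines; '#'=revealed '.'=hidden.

Click 1 (2,3) count=2: revealed 1 new [(2,3)] -> total=1
Click 2 (0,1) count=2: revealed 1 new [(0,1)] -> total=2
Click 3 (4,3) count=2: revealed 1 new [(4,3)] -> total=3
Click 4 (0,5) count=0: revealed 10 new [(0,3) (0,4) (0,5) (1,3) (1,4) (1,5) (2,4) (2,5) (3,4) (3,5)] -> total=13

Answer: .#.###
...###
...###
....##
...#..
......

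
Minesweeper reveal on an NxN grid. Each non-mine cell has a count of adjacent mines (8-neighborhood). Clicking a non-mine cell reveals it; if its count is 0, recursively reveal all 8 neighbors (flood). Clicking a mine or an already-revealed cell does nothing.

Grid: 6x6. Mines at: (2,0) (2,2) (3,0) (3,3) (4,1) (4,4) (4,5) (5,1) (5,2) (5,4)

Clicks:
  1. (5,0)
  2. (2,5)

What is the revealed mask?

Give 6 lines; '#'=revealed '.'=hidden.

Answer: ######
######
...###
....##
......
#.....

Derivation:
Click 1 (5,0) count=2: revealed 1 new [(5,0)] -> total=1
Click 2 (2,5) count=0: revealed 17 new [(0,0) (0,1) (0,2) (0,3) (0,4) (0,5) (1,0) (1,1) (1,2) (1,3) (1,4) (1,5) (2,3) (2,4) (2,5) (3,4) (3,5)] -> total=18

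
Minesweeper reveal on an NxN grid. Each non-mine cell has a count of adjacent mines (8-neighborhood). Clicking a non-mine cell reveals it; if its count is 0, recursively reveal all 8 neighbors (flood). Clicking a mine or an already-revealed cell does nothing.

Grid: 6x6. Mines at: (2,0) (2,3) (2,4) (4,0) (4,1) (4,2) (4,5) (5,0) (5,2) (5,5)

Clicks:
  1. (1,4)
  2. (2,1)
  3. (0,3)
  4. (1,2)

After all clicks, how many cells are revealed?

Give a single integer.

Answer: 13

Derivation:
Click 1 (1,4) count=2: revealed 1 new [(1,4)] -> total=1
Click 2 (2,1) count=1: revealed 1 new [(2,1)] -> total=2
Click 3 (0,3) count=0: revealed 11 new [(0,0) (0,1) (0,2) (0,3) (0,4) (0,5) (1,0) (1,1) (1,2) (1,3) (1,5)] -> total=13
Click 4 (1,2) count=1: revealed 0 new [(none)] -> total=13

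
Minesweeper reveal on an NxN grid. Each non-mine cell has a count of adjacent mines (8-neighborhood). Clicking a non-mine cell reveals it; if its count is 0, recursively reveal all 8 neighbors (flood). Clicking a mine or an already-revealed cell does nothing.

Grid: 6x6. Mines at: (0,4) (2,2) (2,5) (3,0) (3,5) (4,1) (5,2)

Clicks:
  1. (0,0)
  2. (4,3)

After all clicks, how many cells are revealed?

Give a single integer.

Answer: 11

Derivation:
Click 1 (0,0) count=0: revealed 10 new [(0,0) (0,1) (0,2) (0,3) (1,0) (1,1) (1,2) (1,3) (2,0) (2,1)] -> total=10
Click 2 (4,3) count=1: revealed 1 new [(4,3)] -> total=11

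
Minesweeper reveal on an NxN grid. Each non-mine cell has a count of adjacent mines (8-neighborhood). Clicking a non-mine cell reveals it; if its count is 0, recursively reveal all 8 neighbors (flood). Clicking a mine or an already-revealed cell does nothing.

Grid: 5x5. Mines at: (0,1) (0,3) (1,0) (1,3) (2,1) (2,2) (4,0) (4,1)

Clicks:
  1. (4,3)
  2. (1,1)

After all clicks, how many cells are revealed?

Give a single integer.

Answer: 9

Derivation:
Click 1 (4,3) count=0: revealed 8 new [(2,3) (2,4) (3,2) (3,3) (3,4) (4,2) (4,3) (4,4)] -> total=8
Click 2 (1,1) count=4: revealed 1 new [(1,1)] -> total=9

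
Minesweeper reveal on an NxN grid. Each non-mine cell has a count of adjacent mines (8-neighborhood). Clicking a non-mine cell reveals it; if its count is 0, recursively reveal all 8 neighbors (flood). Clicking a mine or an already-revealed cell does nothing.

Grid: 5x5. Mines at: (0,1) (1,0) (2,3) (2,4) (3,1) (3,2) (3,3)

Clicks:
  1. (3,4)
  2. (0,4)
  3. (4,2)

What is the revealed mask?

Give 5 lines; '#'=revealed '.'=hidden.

Answer: ..###
..###
.....
....#
..#..

Derivation:
Click 1 (3,4) count=3: revealed 1 new [(3,4)] -> total=1
Click 2 (0,4) count=0: revealed 6 new [(0,2) (0,3) (0,4) (1,2) (1,3) (1,4)] -> total=7
Click 3 (4,2) count=3: revealed 1 new [(4,2)] -> total=8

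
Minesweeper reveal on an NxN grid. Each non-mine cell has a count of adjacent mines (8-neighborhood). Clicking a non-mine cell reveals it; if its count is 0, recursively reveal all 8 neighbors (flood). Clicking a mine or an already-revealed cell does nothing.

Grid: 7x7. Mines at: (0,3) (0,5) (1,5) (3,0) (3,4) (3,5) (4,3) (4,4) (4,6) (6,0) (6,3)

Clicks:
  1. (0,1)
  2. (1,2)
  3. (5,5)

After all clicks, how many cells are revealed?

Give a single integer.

Click 1 (0,1) count=0: revealed 14 new [(0,0) (0,1) (0,2) (1,0) (1,1) (1,2) (1,3) (2,0) (2,1) (2,2) (2,3) (3,1) (3,2) (3,3)] -> total=14
Click 2 (1,2) count=1: revealed 0 new [(none)] -> total=14
Click 3 (5,5) count=2: revealed 1 new [(5,5)] -> total=15

Answer: 15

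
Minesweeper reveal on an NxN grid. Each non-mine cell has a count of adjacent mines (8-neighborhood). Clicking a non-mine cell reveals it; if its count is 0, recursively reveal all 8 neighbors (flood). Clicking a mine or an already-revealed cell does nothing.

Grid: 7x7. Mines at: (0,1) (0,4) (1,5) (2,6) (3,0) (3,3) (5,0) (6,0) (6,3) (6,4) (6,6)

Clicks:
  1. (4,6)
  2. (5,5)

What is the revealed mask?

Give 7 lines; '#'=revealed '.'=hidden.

Click 1 (4,6) count=0: revealed 9 new [(3,4) (3,5) (3,6) (4,4) (4,5) (4,6) (5,4) (5,5) (5,6)] -> total=9
Click 2 (5,5) count=2: revealed 0 new [(none)] -> total=9

Answer: .......
.......
.......
....###
....###
....###
.......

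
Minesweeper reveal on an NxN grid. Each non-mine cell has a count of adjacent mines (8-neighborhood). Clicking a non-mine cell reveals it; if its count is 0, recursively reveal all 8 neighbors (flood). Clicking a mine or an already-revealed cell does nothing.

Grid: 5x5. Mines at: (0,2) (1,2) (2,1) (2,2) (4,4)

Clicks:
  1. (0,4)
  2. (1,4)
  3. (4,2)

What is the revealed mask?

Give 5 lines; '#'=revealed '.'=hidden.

Answer: ...##
...##
...##
#####
####.

Derivation:
Click 1 (0,4) count=0: revealed 8 new [(0,3) (0,4) (1,3) (1,4) (2,3) (2,4) (3,3) (3,4)] -> total=8
Click 2 (1,4) count=0: revealed 0 new [(none)] -> total=8
Click 3 (4,2) count=0: revealed 7 new [(3,0) (3,1) (3,2) (4,0) (4,1) (4,2) (4,3)] -> total=15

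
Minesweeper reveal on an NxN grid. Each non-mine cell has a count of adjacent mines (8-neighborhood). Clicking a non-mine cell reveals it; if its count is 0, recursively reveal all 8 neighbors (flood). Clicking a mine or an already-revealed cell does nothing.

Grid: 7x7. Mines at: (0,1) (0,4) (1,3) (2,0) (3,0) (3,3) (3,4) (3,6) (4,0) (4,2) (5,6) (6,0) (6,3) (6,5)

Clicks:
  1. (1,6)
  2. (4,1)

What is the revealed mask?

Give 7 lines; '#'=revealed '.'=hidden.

Answer: .....##
.....##
.....##
.......
.#.....
.......
.......

Derivation:
Click 1 (1,6) count=0: revealed 6 new [(0,5) (0,6) (1,5) (1,6) (2,5) (2,6)] -> total=6
Click 2 (4,1) count=3: revealed 1 new [(4,1)] -> total=7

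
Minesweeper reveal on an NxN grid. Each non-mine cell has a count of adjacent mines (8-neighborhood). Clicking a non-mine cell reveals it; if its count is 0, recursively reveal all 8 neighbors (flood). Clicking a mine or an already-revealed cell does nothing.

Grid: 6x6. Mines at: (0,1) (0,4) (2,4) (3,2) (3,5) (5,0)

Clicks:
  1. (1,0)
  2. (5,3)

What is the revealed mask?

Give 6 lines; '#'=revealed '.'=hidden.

Click 1 (1,0) count=1: revealed 1 new [(1,0)] -> total=1
Click 2 (5,3) count=0: revealed 10 new [(4,1) (4,2) (4,3) (4,4) (4,5) (5,1) (5,2) (5,3) (5,4) (5,5)] -> total=11

Answer: ......
#.....
......
......
.#####
.#####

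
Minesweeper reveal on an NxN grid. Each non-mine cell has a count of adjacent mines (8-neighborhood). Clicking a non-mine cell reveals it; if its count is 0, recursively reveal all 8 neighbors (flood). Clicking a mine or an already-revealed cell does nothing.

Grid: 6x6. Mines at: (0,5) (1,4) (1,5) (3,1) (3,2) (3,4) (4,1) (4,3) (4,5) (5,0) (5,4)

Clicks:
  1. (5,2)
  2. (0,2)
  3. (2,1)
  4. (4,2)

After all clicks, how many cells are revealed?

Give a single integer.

Click 1 (5,2) count=2: revealed 1 new [(5,2)] -> total=1
Click 2 (0,2) count=0: revealed 12 new [(0,0) (0,1) (0,2) (0,3) (1,0) (1,1) (1,2) (1,3) (2,0) (2,1) (2,2) (2,3)] -> total=13
Click 3 (2,1) count=2: revealed 0 new [(none)] -> total=13
Click 4 (4,2) count=4: revealed 1 new [(4,2)] -> total=14

Answer: 14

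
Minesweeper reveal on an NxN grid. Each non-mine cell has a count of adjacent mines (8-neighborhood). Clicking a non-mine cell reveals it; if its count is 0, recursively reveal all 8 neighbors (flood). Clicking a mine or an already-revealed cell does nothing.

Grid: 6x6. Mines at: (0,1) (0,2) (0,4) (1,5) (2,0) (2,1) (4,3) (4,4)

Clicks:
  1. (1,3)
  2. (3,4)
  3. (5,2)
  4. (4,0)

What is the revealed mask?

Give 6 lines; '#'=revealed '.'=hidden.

Answer: ......
...#..
......
###.#.
###...
###...

Derivation:
Click 1 (1,3) count=2: revealed 1 new [(1,3)] -> total=1
Click 2 (3,4) count=2: revealed 1 new [(3,4)] -> total=2
Click 3 (5,2) count=1: revealed 1 new [(5,2)] -> total=3
Click 4 (4,0) count=0: revealed 8 new [(3,0) (3,1) (3,2) (4,0) (4,1) (4,2) (5,0) (5,1)] -> total=11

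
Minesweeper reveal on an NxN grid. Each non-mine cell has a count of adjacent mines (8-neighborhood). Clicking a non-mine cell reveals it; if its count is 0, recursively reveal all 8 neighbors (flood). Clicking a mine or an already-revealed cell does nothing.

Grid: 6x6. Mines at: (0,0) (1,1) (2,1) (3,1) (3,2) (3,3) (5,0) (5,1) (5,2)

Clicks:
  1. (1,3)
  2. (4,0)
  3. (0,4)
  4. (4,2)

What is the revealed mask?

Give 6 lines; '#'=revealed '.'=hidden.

Answer: ..####
..####
..####
....##
#.####
...###

Derivation:
Click 1 (1,3) count=0: revealed 20 new [(0,2) (0,3) (0,4) (0,5) (1,2) (1,3) (1,4) (1,5) (2,2) (2,3) (2,4) (2,5) (3,4) (3,5) (4,3) (4,4) (4,5) (5,3) (5,4) (5,5)] -> total=20
Click 2 (4,0) count=3: revealed 1 new [(4,0)] -> total=21
Click 3 (0,4) count=0: revealed 0 new [(none)] -> total=21
Click 4 (4,2) count=5: revealed 1 new [(4,2)] -> total=22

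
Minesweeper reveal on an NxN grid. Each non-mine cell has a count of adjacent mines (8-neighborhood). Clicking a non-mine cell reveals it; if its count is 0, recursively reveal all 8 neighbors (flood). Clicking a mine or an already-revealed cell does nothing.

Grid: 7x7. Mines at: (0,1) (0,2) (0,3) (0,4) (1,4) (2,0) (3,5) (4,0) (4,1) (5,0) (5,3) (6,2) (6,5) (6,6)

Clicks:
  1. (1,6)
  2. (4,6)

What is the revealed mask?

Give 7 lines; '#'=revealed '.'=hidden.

Click 1 (1,6) count=0: revealed 6 new [(0,5) (0,6) (1,5) (1,6) (2,5) (2,6)] -> total=6
Click 2 (4,6) count=1: revealed 1 new [(4,6)] -> total=7

Answer: .....##
.....##
.....##
.......
......#
.......
.......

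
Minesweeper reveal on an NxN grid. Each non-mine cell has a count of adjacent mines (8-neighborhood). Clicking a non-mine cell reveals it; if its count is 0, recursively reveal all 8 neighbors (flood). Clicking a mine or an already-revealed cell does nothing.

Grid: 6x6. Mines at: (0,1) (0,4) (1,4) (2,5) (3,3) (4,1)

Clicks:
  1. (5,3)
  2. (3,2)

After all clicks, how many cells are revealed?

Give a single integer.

Answer: 11

Derivation:
Click 1 (5,3) count=0: revealed 10 new [(3,4) (3,5) (4,2) (4,3) (4,4) (4,5) (5,2) (5,3) (5,4) (5,5)] -> total=10
Click 2 (3,2) count=2: revealed 1 new [(3,2)] -> total=11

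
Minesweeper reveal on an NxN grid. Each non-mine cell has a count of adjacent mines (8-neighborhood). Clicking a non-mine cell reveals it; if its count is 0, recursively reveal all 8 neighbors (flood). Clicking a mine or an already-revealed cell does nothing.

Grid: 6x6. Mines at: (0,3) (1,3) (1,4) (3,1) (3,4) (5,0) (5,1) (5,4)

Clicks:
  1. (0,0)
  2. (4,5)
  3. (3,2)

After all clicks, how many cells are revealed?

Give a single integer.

Click 1 (0,0) count=0: revealed 9 new [(0,0) (0,1) (0,2) (1,0) (1,1) (1,2) (2,0) (2,1) (2,2)] -> total=9
Click 2 (4,5) count=2: revealed 1 new [(4,5)] -> total=10
Click 3 (3,2) count=1: revealed 1 new [(3,2)] -> total=11

Answer: 11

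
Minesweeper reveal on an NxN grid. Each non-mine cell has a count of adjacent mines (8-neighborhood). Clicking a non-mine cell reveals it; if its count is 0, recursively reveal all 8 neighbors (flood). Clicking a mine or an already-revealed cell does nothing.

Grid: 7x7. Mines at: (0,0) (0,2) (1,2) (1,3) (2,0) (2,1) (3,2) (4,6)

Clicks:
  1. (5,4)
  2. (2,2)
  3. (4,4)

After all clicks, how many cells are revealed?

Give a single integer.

Click 1 (5,4) count=0: revealed 36 new [(0,4) (0,5) (0,6) (1,4) (1,5) (1,6) (2,3) (2,4) (2,5) (2,6) (3,0) (3,1) (3,3) (3,4) (3,5) (3,6) (4,0) (4,1) (4,2) (4,3) (4,4) (4,5) (5,0) (5,1) (5,2) (5,3) (5,4) (5,5) (5,6) (6,0) (6,1) (6,2) (6,3) (6,4) (6,5) (6,6)] -> total=36
Click 2 (2,2) count=4: revealed 1 new [(2,2)] -> total=37
Click 3 (4,4) count=0: revealed 0 new [(none)] -> total=37

Answer: 37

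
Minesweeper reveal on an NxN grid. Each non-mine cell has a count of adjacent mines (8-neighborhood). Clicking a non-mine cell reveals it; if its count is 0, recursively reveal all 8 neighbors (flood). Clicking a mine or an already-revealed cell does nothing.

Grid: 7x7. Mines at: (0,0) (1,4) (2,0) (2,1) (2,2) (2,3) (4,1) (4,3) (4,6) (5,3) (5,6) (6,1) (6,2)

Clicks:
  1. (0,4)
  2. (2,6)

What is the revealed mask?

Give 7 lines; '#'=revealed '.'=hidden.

Answer: ....###
.....##
.....##
.....##
.......
.......
.......

Derivation:
Click 1 (0,4) count=1: revealed 1 new [(0,4)] -> total=1
Click 2 (2,6) count=0: revealed 8 new [(0,5) (0,6) (1,5) (1,6) (2,5) (2,6) (3,5) (3,6)] -> total=9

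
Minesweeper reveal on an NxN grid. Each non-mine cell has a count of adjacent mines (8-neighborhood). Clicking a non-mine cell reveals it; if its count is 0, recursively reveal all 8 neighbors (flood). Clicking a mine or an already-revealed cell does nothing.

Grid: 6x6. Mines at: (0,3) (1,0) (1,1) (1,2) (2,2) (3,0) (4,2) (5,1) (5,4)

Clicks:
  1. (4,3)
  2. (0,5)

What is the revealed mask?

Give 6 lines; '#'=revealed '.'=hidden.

Click 1 (4,3) count=2: revealed 1 new [(4,3)] -> total=1
Click 2 (0,5) count=0: revealed 13 new [(0,4) (0,5) (1,3) (1,4) (1,5) (2,3) (2,4) (2,5) (3,3) (3,4) (3,5) (4,4) (4,5)] -> total=14

Answer: ....##
...###
...###
...###
...###
......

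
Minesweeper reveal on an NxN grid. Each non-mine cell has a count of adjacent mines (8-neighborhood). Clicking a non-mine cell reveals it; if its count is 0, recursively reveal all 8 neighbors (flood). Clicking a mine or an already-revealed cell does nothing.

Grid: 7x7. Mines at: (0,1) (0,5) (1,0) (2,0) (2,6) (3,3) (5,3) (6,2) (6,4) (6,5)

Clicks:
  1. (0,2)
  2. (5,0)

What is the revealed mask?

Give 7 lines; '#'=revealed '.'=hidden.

Click 1 (0,2) count=1: revealed 1 new [(0,2)] -> total=1
Click 2 (5,0) count=0: revealed 11 new [(3,0) (3,1) (3,2) (4,0) (4,1) (4,2) (5,0) (5,1) (5,2) (6,0) (6,1)] -> total=12

Answer: ..#....
.......
.......
###....
###....
###....
##.....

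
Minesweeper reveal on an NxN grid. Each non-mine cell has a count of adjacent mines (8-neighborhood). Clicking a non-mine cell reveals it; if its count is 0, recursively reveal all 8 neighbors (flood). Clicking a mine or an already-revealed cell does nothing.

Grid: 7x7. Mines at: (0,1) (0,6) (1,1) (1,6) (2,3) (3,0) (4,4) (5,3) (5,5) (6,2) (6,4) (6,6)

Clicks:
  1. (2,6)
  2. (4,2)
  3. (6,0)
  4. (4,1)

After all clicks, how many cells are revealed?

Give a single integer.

Click 1 (2,6) count=1: revealed 1 new [(2,6)] -> total=1
Click 2 (4,2) count=1: revealed 1 new [(4,2)] -> total=2
Click 3 (6,0) count=0: revealed 6 new [(4,0) (4,1) (5,0) (5,1) (6,0) (6,1)] -> total=8
Click 4 (4,1) count=1: revealed 0 new [(none)] -> total=8

Answer: 8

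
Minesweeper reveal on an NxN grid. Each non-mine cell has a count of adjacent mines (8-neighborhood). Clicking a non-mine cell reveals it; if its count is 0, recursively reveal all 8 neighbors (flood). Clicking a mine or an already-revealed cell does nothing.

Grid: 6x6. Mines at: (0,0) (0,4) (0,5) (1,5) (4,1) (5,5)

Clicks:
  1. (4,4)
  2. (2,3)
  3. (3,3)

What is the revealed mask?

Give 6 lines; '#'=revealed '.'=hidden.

Click 1 (4,4) count=1: revealed 1 new [(4,4)] -> total=1
Click 2 (2,3) count=0: revealed 26 new [(0,1) (0,2) (0,3) (1,0) (1,1) (1,2) (1,3) (1,4) (2,0) (2,1) (2,2) (2,3) (2,4) (2,5) (3,0) (3,1) (3,2) (3,3) (3,4) (3,5) (4,2) (4,3) (4,5) (5,2) (5,3) (5,4)] -> total=27
Click 3 (3,3) count=0: revealed 0 new [(none)] -> total=27

Answer: .###..
#####.
######
######
..####
..###.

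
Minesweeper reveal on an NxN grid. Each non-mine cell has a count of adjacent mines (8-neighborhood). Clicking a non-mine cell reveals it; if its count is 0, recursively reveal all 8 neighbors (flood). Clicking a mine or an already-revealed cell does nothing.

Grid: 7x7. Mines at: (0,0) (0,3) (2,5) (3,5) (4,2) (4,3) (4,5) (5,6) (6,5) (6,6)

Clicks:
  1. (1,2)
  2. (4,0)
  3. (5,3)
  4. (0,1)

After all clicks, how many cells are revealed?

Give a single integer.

Click 1 (1,2) count=1: revealed 1 new [(1,2)] -> total=1
Click 2 (4,0) count=0: revealed 26 new [(1,0) (1,1) (1,3) (1,4) (2,0) (2,1) (2,2) (2,3) (2,4) (3,0) (3,1) (3,2) (3,3) (3,4) (4,0) (4,1) (5,0) (5,1) (5,2) (5,3) (5,4) (6,0) (6,1) (6,2) (6,3) (6,4)] -> total=27
Click 3 (5,3) count=2: revealed 0 new [(none)] -> total=27
Click 4 (0,1) count=1: revealed 1 new [(0,1)] -> total=28

Answer: 28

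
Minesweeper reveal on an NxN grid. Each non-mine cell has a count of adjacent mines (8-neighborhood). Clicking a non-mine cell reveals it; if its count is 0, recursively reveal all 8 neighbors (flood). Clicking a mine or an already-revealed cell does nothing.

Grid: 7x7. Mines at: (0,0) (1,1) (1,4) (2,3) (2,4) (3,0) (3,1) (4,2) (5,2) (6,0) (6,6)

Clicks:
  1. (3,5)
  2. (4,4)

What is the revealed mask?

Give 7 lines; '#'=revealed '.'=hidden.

Answer: .....##
.....##
.....##
...####
...####
...####
...###.

Derivation:
Click 1 (3,5) count=1: revealed 1 new [(3,5)] -> total=1
Click 2 (4,4) count=0: revealed 20 new [(0,5) (0,6) (1,5) (1,6) (2,5) (2,6) (3,3) (3,4) (3,6) (4,3) (4,4) (4,5) (4,6) (5,3) (5,4) (5,5) (5,6) (6,3) (6,4) (6,5)] -> total=21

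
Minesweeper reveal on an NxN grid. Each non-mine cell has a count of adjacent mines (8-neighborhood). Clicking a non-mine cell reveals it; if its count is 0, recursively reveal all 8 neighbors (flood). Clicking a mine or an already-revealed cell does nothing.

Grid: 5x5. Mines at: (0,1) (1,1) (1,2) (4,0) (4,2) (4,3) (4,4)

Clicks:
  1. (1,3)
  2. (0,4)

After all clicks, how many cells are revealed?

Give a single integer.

Click 1 (1,3) count=1: revealed 1 new [(1,3)] -> total=1
Click 2 (0,4) count=0: revealed 7 new [(0,3) (0,4) (1,4) (2,3) (2,4) (3,3) (3,4)] -> total=8

Answer: 8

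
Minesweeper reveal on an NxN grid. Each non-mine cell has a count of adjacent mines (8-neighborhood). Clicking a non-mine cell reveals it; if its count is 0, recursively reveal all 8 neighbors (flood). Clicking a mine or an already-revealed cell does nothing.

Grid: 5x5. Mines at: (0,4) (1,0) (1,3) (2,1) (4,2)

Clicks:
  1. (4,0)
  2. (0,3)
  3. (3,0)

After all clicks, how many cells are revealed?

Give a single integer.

Answer: 5

Derivation:
Click 1 (4,0) count=0: revealed 4 new [(3,0) (3,1) (4,0) (4,1)] -> total=4
Click 2 (0,3) count=2: revealed 1 new [(0,3)] -> total=5
Click 3 (3,0) count=1: revealed 0 new [(none)] -> total=5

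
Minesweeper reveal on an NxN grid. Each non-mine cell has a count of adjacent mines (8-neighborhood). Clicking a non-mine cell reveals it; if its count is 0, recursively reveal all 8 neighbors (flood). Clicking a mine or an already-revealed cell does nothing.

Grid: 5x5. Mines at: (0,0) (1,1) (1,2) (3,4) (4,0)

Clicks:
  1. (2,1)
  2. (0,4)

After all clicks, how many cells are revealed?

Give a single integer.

Click 1 (2,1) count=2: revealed 1 new [(2,1)] -> total=1
Click 2 (0,4) count=0: revealed 6 new [(0,3) (0,4) (1,3) (1,4) (2,3) (2,4)] -> total=7

Answer: 7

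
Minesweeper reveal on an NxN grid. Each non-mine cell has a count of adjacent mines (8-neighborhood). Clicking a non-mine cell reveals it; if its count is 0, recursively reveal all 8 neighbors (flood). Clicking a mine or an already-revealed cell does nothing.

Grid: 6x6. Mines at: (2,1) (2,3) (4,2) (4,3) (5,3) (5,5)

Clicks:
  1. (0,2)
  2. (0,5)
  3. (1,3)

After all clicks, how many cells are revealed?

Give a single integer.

Click 1 (0,2) count=0: revealed 18 new [(0,0) (0,1) (0,2) (0,3) (0,4) (0,5) (1,0) (1,1) (1,2) (1,3) (1,4) (1,5) (2,4) (2,5) (3,4) (3,5) (4,4) (4,5)] -> total=18
Click 2 (0,5) count=0: revealed 0 new [(none)] -> total=18
Click 3 (1,3) count=1: revealed 0 new [(none)] -> total=18

Answer: 18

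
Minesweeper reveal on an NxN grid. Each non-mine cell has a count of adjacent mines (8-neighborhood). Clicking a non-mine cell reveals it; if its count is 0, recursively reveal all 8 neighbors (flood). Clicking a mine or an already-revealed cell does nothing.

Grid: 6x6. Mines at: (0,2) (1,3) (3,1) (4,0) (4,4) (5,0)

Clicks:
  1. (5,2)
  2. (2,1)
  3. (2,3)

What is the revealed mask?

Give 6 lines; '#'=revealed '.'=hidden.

Click 1 (5,2) count=0: revealed 6 new [(4,1) (4,2) (4,3) (5,1) (5,2) (5,3)] -> total=6
Click 2 (2,1) count=1: revealed 1 new [(2,1)] -> total=7
Click 3 (2,3) count=1: revealed 1 new [(2,3)] -> total=8

Answer: ......
......
.#.#..
......
.###..
.###..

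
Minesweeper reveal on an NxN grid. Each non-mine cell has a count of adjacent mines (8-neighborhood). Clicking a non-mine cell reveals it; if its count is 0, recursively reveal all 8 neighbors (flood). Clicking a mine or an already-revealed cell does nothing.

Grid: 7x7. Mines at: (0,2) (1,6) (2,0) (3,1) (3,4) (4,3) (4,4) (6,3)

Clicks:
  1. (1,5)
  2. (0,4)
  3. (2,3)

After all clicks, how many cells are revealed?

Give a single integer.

Answer: 9

Derivation:
Click 1 (1,5) count=1: revealed 1 new [(1,5)] -> total=1
Click 2 (0,4) count=0: revealed 8 new [(0,3) (0,4) (0,5) (1,3) (1,4) (2,3) (2,4) (2,5)] -> total=9
Click 3 (2,3) count=1: revealed 0 new [(none)] -> total=9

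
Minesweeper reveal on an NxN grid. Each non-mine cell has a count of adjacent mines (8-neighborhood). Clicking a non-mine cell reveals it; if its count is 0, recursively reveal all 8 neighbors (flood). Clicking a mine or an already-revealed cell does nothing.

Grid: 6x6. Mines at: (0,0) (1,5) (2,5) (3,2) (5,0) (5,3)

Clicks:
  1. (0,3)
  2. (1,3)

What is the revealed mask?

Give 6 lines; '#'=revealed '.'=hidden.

Click 1 (0,3) count=0: revealed 12 new [(0,1) (0,2) (0,3) (0,4) (1,1) (1,2) (1,3) (1,4) (2,1) (2,2) (2,3) (2,4)] -> total=12
Click 2 (1,3) count=0: revealed 0 new [(none)] -> total=12

Answer: .####.
.####.
.####.
......
......
......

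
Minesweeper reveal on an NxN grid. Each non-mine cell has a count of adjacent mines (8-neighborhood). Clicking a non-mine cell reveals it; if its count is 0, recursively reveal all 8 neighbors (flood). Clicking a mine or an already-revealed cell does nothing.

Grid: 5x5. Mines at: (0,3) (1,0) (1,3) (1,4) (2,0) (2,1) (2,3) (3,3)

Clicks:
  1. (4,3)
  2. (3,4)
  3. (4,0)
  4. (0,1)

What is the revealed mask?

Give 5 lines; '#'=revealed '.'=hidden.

Answer: .#...
.....
.....
###.#
####.

Derivation:
Click 1 (4,3) count=1: revealed 1 new [(4,3)] -> total=1
Click 2 (3,4) count=2: revealed 1 new [(3,4)] -> total=2
Click 3 (4,0) count=0: revealed 6 new [(3,0) (3,1) (3,2) (4,0) (4,1) (4,2)] -> total=8
Click 4 (0,1) count=1: revealed 1 new [(0,1)] -> total=9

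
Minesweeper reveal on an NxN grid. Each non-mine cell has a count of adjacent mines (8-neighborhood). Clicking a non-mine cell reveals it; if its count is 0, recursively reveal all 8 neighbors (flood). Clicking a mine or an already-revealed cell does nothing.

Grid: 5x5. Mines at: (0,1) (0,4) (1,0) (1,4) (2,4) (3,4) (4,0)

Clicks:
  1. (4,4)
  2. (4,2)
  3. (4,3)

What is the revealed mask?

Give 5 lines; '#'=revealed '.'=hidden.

Answer: .....
.###.
.###.
.###.
.####

Derivation:
Click 1 (4,4) count=1: revealed 1 new [(4,4)] -> total=1
Click 2 (4,2) count=0: revealed 12 new [(1,1) (1,2) (1,3) (2,1) (2,2) (2,3) (3,1) (3,2) (3,3) (4,1) (4,2) (4,3)] -> total=13
Click 3 (4,3) count=1: revealed 0 new [(none)] -> total=13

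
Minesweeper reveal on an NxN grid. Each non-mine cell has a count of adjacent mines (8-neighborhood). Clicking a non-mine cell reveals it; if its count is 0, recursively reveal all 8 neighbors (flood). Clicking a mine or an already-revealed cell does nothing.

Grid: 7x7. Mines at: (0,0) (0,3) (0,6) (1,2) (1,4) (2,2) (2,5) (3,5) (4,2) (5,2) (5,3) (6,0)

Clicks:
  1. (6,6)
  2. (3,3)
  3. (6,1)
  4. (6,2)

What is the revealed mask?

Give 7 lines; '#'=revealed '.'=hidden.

Answer: .......
.......
.......
...#...
....###
....###
.##.###

Derivation:
Click 1 (6,6) count=0: revealed 9 new [(4,4) (4,5) (4,6) (5,4) (5,5) (5,6) (6,4) (6,5) (6,6)] -> total=9
Click 2 (3,3) count=2: revealed 1 new [(3,3)] -> total=10
Click 3 (6,1) count=2: revealed 1 new [(6,1)] -> total=11
Click 4 (6,2) count=2: revealed 1 new [(6,2)] -> total=12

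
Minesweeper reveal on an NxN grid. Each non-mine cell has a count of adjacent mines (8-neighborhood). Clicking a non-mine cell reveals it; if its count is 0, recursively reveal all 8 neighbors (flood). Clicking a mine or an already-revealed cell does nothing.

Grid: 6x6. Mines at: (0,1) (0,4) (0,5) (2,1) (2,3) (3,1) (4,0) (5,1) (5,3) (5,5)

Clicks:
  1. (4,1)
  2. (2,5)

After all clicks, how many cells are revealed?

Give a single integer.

Click 1 (4,1) count=3: revealed 1 new [(4,1)] -> total=1
Click 2 (2,5) count=0: revealed 8 new [(1,4) (1,5) (2,4) (2,5) (3,4) (3,5) (4,4) (4,5)] -> total=9

Answer: 9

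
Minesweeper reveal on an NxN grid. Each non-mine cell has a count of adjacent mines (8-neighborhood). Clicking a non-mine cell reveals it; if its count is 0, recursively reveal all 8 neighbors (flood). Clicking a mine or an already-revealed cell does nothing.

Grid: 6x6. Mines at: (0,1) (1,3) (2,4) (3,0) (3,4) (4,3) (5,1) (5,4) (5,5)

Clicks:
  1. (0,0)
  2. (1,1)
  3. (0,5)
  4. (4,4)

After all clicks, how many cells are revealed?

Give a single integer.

Click 1 (0,0) count=1: revealed 1 new [(0,0)] -> total=1
Click 2 (1,1) count=1: revealed 1 new [(1,1)] -> total=2
Click 3 (0,5) count=0: revealed 4 new [(0,4) (0,5) (1,4) (1,5)] -> total=6
Click 4 (4,4) count=4: revealed 1 new [(4,4)] -> total=7

Answer: 7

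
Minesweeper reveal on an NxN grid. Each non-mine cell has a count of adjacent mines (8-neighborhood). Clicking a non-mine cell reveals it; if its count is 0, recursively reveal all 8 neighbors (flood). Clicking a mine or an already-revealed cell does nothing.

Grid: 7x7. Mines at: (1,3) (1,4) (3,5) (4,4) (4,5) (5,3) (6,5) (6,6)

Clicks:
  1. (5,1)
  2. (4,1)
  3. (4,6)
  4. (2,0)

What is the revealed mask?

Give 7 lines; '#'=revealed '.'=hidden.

Answer: ###....
###....
####...
####...
####..#
###....
###....

Derivation:
Click 1 (5,1) count=0: revealed 24 new [(0,0) (0,1) (0,2) (1,0) (1,1) (1,2) (2,0) (2,1) (2,2) (2,3) (3,0) (3,1) (3,2) (3,3) (4,0) (4,1) (4,2) (4,3) (5,0) (5,1) (5,2) (6,0) (6,1) (6,2)] -> total=24
Click 2 (4,1) count=0: revealed 0 new [(none)] -> total=24
Click 3 (4,6) count=2: revealed 1 new [(4,6)] -> total=25
Click 4 (2,0) count=0: revealed 0 new [(none)] -> total=25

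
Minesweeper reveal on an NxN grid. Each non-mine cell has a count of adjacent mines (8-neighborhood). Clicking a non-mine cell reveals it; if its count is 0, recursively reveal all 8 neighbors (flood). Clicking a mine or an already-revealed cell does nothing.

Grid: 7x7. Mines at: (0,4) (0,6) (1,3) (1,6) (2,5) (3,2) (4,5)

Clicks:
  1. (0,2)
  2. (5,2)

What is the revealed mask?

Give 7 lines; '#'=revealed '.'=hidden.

Answer: ###....
###....
###....
##.....
#####..
#######
#######

Derivation:
Click 1 (0,2) count=1: revealed 1 new [(0,2)] -> total=1
Click 2 (5,2) count=0: revealed 29 new [(0,0) (0,1) (1,0) (1,1) (1,2) (2,0) (2,1) (2,2) (3,0) (3,1) (4,0) (4,1) (4,2) (4,3) (4,4) (5,0) (5,1) (5,2) (5,3) (5,4) (5,5) (5,6) (6,0) (6,1) (6,2) (6,3) (6,4) (6,5) (6,6)] -> total=30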